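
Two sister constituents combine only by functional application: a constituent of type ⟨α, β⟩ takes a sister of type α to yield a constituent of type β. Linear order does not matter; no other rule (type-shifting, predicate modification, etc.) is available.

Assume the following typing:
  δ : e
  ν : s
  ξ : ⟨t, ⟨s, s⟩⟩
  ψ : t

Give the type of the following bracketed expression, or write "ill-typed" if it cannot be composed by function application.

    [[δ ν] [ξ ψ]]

[δ ν]: e and s cannot combine by function application — type clash.

ill-typed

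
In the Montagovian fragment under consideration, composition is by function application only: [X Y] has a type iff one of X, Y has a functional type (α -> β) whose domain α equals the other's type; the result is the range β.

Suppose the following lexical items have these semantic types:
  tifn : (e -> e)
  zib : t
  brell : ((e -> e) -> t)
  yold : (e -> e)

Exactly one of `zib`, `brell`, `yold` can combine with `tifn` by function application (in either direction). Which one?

brell

zib : t — tifn needs e; zib needs nothing (atomic); neither fits.
brell — combines: brell : ((e -> e) -> t) takes tifn : (e -> e) as argument, giving t.
yold : (e -> e) — tifn needs e; yold needs e; neither fits.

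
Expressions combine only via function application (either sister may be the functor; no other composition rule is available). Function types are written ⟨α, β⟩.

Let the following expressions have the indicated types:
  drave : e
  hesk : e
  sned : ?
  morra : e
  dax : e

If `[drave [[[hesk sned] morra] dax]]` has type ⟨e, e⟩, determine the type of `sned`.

⟨e, ⟨e, ⟨e, ⟨e, ⟨e, e⟩⟩⟩⟩⟩

[drave [[[hesk sned] morra] dax]] must have type ⟨e, e⟩. The sister drave has type e; that is not a function onto ⟨e, e⟩, so [[[hesk sned] morra] dax] must be the functor, of type ⟨e, ⟨e, e⟩⟩.
[[[hesk sned] morra] dax] must have type ⟨e, ⟨e, e⟩⟩. The sister dax has type e; that is not a function onto ⟨e, ⟨e, e⟩⟩, so [[hesk sned] morra] must be the functor, of type ⟨e, ⟨e, ⟨e, e⟩⟩⟩.
[[hesk sned] morra] must have type ⟨e, ⟨e, ⟨e, e⟩⟩⟩. The sister morra has type e; that is not a function onto ⟨e, ⟨e, ⟨e, e⟩⟩⟩, so [hesk sned] must be the functor, of type ⟨e, ⟨e, ⟨e, ⟨e, e⟩⟩⟩⟩.
[hesk sned] must have type ⟨e, ⟨e, ⟨e, ⟨e, e⟩⟩⟩⟩. The sister hesk has type e; that is not a function onto ⟨e, ⟨e, ⟨e, ⟨e, e⟩⟩⟩⟩, so sned must be the functor, of type ⟨e, ⟨e, ⟨e, ⟨e, ⟨e, e⟩⟩⟩⟩⟩.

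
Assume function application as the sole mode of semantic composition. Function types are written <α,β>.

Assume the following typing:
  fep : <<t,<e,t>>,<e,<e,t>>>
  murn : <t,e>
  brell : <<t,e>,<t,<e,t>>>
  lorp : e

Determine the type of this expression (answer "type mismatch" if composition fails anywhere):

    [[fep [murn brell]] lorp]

[murn brell]: <<t,e>,<t,<e,t>>> applied to <t,e> yields <t,<e,t>>.
[fep [murn brell]]: <<t,<e,t>>,<e,<e,t>>> applied to <t,<e,t>> yields <e,<e,t>>.
[[fep [murn brell]] lorp]: <e,<e,t>> applied to e yields <e,t>.

<e,t>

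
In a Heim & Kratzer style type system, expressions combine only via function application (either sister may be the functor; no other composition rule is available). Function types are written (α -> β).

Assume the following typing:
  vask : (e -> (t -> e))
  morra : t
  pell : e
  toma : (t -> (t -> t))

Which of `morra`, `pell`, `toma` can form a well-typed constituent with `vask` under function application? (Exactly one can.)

pell

morra : t — vask needs e; morra needs nothing (atomic); neither fits.
pell — combines: vask : (e -> (t -> e)) takes pell : e as argument, giving (t -> e).
toma : (t -> (t -> t)) — vask needs e; toma needs t; neither fits.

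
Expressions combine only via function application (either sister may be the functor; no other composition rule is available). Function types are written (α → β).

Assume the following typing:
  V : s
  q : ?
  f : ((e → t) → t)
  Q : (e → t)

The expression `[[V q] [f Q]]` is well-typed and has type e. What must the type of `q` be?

For [[V q] [f Q]] to have type e with [f Q] of type t, [V q] must be the function: [V q] : (t → e).
For [V q] to have type (t → e) with V of type s, q must be the function: q : (s → (t → e)).

(s → (t → e))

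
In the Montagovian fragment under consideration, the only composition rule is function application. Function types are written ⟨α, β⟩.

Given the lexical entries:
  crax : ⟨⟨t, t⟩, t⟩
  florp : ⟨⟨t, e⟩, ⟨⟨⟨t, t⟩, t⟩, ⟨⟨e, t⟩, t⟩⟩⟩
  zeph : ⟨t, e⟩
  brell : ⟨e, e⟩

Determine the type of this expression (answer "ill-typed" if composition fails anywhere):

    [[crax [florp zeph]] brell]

ill-typed

At [florp zeph], florp : ⟨⟨t, e⟩, ⟨⟨⟨t, t⟩, t⟩, ⟨⟨e, t⟩, t⟩⟩⟩ takes zeph : ⟨t, e⟩, giving ⟨⟨⟨t, t⟩, t⟩, ⟨⟨e, t⟩, t⟩⟩.
At [crax [florp zeph]], [florp zeph] : ⟨⟨⟨t, t⟩, t⟩, ⟨⟨e, t⟩, t⟩⟩ takes crax : ⟨⟨t, t⟩, t⟩, giving ⟨⟨e, t⟩, t⟩.
[[crax [florp zeph]] brell]: ⟨⟨e, t⟩, t⟩ with ⟨e, e⟩ — neither is a function whose domain matches the other; composition fails here.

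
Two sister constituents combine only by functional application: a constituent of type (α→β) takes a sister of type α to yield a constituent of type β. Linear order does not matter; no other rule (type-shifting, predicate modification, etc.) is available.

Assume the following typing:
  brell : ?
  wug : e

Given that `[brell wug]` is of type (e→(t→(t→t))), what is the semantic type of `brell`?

At [brell wug] (required: (e→(t→(t→t)))): wug is e, which is not a function with range (e→(t→(t→t))); hence brell is the functor — type (e→(e→(t→(t→t)))).

(e→(e→(t→(t→t))))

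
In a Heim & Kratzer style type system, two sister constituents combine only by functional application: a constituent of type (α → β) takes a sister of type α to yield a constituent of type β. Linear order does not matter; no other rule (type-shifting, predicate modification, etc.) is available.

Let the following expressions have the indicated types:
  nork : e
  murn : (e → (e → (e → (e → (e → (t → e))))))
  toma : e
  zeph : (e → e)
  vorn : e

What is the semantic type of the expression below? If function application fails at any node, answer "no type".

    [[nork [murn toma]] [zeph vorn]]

[murn toma] — murn of type (e → (e → (e → (e → (e → (t → e)))))) combines with toma of type e: type (e → (e → (e → (e → (t → e))))).
[nork [murn toma]] — [murn toma] of type (e → (e → (e → (e → (t → e))))) combines with nork of type e: type (e → (e → (e → (t → e)))).
[zeph vorn] — zeph of type (e → e) combines with vorn of type e: type e.
[[nork [murn toma]] [zeph vorn]] — [nork [murn toma]] of type (e → (e → (e → (t → e)))) combines with [zeph vorn] of type e: type (e → (e → (t → e))).

(e → (e → (t → e)))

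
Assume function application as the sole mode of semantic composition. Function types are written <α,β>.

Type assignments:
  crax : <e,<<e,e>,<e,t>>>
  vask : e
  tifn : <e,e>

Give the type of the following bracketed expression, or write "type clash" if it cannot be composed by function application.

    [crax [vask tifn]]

<<e,e>,<e,t>>

[vask tifn]: functor tifn : <e,e>, argument vask : e; result e.
[crax [vask tifn]]: functor crax : <e,<<e,e>,<e,t>>>, argument [vask tifn] : e; result <<e,e>,<e,t>>.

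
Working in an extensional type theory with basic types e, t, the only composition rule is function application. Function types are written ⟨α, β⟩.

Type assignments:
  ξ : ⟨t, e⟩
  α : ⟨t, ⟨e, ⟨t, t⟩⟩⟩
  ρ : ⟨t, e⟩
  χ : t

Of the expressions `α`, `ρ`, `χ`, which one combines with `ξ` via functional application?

α : ⟨t, ⟨e, ⟨t, t⟩⟩⟩ — neither side's domain matches the other.
ρ : ⟨t, e⟩ — neither side's domain matches the other.
χ — combines: ξ : ⟨t, e⟩ takes χ : t as argument, giving e.

χ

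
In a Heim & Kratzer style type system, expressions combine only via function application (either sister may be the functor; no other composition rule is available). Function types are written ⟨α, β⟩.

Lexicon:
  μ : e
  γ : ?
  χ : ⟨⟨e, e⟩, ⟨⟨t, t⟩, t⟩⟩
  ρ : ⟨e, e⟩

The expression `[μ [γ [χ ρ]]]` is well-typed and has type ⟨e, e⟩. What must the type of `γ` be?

[μ [γ [χ ρ]]] is required to be ⟨e, e⟩. μ : e cannot yield ⟨e, e⟩ as functor, so [γ [χ ρ]] : ⟨e, ⟨e, e⟩⟩.
[γ [χ ρ]] is required to be ⟨e, ⟨e, e⟩⟩. [χ ρ] : ⟨⟨t, t⟩, t⟩ cannot yield ⟨e, ⟨e, e⟩⟩ as functor, so γ : ⟨⟨⟨t, t⟩, t⟩, ⟨e, ⟨e, e⟩⟩⟩.

⟨⟨⟨t, t⟩, t⟩, ⟨e, ⟨e, e⟩⟩⟩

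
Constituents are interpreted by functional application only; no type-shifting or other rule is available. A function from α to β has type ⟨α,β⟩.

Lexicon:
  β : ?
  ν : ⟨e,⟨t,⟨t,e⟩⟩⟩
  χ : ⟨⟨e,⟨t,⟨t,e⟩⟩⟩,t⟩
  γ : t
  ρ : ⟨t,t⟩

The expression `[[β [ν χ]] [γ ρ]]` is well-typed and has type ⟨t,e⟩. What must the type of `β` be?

For [[β [ν χ]] [γ ρ]] to have type ⟨t,e⟩ with [γ ρ] of type t, [β [ν χ]] must be the function: [β [ν χ]] : ⟨t,⟨t,e⟩⟩.
For [β [ν χ]] to have type ⟨t,⟨t,e⟩⟩ with [ν χ] of type t, β must be the function: β : ⟨t,⟨t,⟨t,e⟩⟩⟩.

⟨t,⟨t,⟨t,e⟩⟩⟩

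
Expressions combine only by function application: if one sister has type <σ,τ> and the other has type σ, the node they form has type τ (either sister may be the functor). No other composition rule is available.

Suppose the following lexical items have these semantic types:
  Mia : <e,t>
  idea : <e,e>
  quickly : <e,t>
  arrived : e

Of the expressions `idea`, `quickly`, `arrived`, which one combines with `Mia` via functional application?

idea : <e,e> — neither side's domain matches the other.
quickly : <e,t> — neither side's domain matches the other.
arrived — combines: Mia : <e,t> takes arrived : e as argument, giving t.

arrived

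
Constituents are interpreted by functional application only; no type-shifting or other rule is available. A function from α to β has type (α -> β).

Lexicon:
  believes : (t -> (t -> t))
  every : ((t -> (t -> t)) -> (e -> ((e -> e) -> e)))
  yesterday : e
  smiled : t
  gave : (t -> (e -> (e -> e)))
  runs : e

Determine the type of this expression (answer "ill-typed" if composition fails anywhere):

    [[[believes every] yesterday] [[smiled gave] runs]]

e

[believes every]: every is ((t -> (t -> t)) -> (e -> ((e -> e) -> e))), believes is (t -> (t -> t)); result (e -> ((e -> e) -> e)).
[[believes every] yesterday]: [believes every] is (e -> ((e -> e) -> e)), yesterday is e; result ((e -> e) -> e).
[smiled gave]: gave is (t -> (e -> (e -> e))), smiled is t; result (e -> (e -> e)).
[[smiled gave] runs]: [smiled gave] is (e -> (e -> e)), runs is e; result (e -> e).
[[[believes every] yesterday] [[smiled gave] runs]]: [[believes every] yesterday] is ((e -> e) -> e), [[smiled gave] runs] is (e -> e); result e.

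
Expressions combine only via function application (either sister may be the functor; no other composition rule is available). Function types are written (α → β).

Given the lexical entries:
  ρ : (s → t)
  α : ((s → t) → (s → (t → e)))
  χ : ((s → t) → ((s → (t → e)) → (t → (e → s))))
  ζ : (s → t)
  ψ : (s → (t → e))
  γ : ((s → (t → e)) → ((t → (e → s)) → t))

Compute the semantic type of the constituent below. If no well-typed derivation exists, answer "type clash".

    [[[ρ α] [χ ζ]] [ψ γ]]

[ρ α] — α of type ((s → t) → (s → (t → e))) combines with ρ of type (s → t): type (s → (t → e)).
[χ ζ] — χ of type ((s → t) → ((s → (t → e)) → (t → (e → s)))) combines with ζ of type (s → t): type ((s → (t → e)) → (t → (e → s))).
[[ρ α] [χ ζ]] — [χ ζ] of type ((s → (t → e)) → (t → (e → s))) combines with [ρ α] of type (s → (t → e)): type (t → (e → s)).
[ψ γ] — γ of type ((s → (t → e)) → ((t → (e → s)) → t)) combines with ψ of type (s → (t → e)): type ((t → (e → s)) → t).
[[[ρ α] [χ ζ]] [ψ γ]] — [ψ γ] of type ((t → (e → s)) → t) combines with [[ρ α] [χ ζ]] of type (t → (e → s)): type t.

t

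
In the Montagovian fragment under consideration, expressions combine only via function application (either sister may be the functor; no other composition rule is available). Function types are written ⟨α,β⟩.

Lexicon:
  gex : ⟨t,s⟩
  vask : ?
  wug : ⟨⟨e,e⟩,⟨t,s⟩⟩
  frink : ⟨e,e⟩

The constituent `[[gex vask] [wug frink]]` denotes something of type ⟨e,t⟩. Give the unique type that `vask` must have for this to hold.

At [[gex vask] [wug frink]] (required: ⟨e,t⟩): [wug frink] is ⟨t,s⟩, which is not a function with range ⟨e,t⟩; hence [gex vask] is the functor — type ⟨⟨t,s⟩,⟨e,t⟩⟩.
At [gex vask] (required: ⟨⟨t,s⟩,⟨e,t⟩⟩): gex is ⟨t,s⟩, which is not a function with range ⟨⟨t,s⟩,⟨e,t⟩⟩; hence vask is the functor — type ⟨⟨t,s⟩,⟨⟨t,s⟩,⟨e,t⟩⟩⟩.

⟨⟨t,s⟩,⟨⟨t,s⟩,⟨e,t⟩⟩⟩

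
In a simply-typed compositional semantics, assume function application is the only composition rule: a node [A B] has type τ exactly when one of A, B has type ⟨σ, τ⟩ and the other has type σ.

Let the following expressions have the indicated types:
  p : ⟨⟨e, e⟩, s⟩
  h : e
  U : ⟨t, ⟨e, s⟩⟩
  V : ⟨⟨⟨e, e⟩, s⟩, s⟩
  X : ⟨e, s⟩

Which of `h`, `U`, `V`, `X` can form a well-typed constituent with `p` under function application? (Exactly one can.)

h : e — p needs ⟨e, e⟩; h needs nothing (atomic); neither fits.
U : ⟨t, ⟨e, s⟩⟩ — p needs ⟨e, e⟩; U needs t; neither fits.
V — combines: V : ⟨⟨⟨e, e⟩, s⟩, s⟩ takes p : ⟨⟨e, e⟩, s⟩ as argument, giving s.
X : ⟨e, s⟩ — p needs ⟨e, e⟩; X needs e; neither fits.

V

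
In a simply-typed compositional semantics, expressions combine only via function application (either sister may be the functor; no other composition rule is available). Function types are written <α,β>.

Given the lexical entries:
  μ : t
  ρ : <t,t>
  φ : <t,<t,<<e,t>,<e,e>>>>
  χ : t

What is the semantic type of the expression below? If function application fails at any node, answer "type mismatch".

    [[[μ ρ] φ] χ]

[μ ρ]: ρ is <t,t>, μ is t; result t.
[[μ ρ] φ]: φ is <t,<t,<<e,t>,<e,e>>>>, [μ ρ] is t; result <t,<<e,t>,<e,e>>>.
[[[μ ρ] φ] χ]: [[μ ρ] φ] is <t,<<e,t>,<e,e>>>, χ is t; result <<e,t>,<e,e>>.

<<e,t>,<e,e>>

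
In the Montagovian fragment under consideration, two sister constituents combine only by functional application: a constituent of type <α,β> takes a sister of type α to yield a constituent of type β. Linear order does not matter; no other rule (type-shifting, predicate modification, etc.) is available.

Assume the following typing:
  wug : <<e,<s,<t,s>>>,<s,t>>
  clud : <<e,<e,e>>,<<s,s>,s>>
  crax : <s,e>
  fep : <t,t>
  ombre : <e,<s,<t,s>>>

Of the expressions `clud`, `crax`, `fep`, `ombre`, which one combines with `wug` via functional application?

ombre

clud : <<e,<e,e>>,<<s,s>,s>> — no; wug wants <e,<s,<t,s>>>, and clud wants <e,<e,e>>.
crax : <s,e> — no; wug wants <e,<s,<t,s>>>, and crax wants s.
fep : <t,t> — no; wug wants <e,<s,<t,s>>>, and fep wants t.
ombre — combines: wug : <<e,<s,<t,s>>>,<s,t>> takes ombre : <e,<s,<t,s>>> as argument, giving <s,t>.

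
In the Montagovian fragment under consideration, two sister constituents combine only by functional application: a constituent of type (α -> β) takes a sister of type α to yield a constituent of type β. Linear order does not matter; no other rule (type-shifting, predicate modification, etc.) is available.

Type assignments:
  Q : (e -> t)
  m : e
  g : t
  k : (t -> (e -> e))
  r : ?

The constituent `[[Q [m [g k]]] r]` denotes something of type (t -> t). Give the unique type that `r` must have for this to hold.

[[Q [m [g k]]] r] is required to be (t -> t). [Q [m [g k]]] : t cannot yield (t -> t) as functor, so r : (t -> (t -> t)).

(t -> (t -> t))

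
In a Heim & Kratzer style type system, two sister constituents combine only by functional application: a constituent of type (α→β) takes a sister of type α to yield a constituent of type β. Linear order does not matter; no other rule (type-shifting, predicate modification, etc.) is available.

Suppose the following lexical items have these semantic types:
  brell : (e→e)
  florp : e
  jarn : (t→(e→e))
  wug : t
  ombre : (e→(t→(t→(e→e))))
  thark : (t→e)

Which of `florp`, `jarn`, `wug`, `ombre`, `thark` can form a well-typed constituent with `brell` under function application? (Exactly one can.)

florp

florp — combines: brell : (e→e) takes florp : e as argument, giving e.
jarn : (t→(e→e)) — brell needs e; jarn needs t; neither fits.
wug : t — brell needs e; wug needs nothing (atomic); neither fits.
ombre : (e→(t→(t→(e→e)))) — brell needs e; ombre needs e; neither fits.
thark : (t→e) — brell needs e; thark needs t; neither fits.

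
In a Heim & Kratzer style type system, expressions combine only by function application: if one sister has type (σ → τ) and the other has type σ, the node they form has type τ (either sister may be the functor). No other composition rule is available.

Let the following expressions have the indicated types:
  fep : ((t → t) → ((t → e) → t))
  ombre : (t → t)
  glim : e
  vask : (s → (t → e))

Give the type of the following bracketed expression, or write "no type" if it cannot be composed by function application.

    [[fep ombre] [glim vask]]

no type

[fep ombre]: fep is ((t → t) → ((t → e) → t)), ombre is (t → t); result ((t → e) → t).
[glim vask]: e with (s → (t → e)) — neither is a function whose domain matches the other; composition fails here.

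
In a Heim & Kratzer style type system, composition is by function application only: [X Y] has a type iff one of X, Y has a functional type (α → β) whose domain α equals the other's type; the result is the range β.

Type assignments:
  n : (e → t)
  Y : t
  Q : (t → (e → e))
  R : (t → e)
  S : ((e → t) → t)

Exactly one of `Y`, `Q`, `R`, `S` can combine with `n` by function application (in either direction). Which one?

S

Y : t — does not combine with n.
Q : (t → (e → e)) — does not combine with n.
R : (t → e) — does not combine with n.
S — combines: S : ((e → t) → t) takes n : (e → t) as argument, giving t.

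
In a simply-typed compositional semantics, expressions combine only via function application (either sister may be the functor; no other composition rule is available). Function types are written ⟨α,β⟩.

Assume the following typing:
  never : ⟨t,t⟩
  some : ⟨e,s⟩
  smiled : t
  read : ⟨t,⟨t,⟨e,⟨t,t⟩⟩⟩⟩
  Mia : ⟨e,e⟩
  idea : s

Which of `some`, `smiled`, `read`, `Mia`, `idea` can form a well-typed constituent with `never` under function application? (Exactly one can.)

smiled

some : ⟨e,s⟩ — never needs t; some needs e; neither fits.
smiled — combines: never : ⟨t,t⟩ takes smiled : t as argument, giving t.
read : ⟨t,⟨t,⟨e,⟨t,t⟩⟩⟩⟩ — never needs t; read needs t; neither fits.
Mia : ⟨e,e⟩ — never needs t; Mia needs e; neither fits.
idea : s — never needs t; idea needs nothing (atomic); neither fits.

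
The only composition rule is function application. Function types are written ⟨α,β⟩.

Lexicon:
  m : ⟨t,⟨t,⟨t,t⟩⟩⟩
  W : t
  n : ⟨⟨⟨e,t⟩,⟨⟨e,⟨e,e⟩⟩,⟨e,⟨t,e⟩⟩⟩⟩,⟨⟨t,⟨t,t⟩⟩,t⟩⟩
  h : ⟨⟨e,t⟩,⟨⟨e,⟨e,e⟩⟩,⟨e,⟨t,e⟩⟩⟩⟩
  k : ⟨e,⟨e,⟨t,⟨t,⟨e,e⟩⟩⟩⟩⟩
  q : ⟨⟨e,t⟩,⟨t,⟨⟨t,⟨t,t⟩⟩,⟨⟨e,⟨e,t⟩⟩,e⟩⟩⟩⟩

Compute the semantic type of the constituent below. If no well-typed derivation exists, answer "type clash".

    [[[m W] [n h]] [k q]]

At [m W], m : ⟨t,⟨t,⟨t,t⟩⟩⟩ takes W : t, giving ⟨t,⟨t,t⟩⟩.
At [n h], n : ⟨⟨⟨e,t⟩,⟨⟨e,⟨e,e⟩⟩,⟨e,⟨t,e⟩⟩⟩⟩,⟨⟨t,⟨t,t⟩⟩,t⟩⟩ takes h : ⟨⟨e,t⟩,⟨⟨e,⟨e,e⟩⟩,⟨e,⟨t,e⟩⟩⟩⟩, giving ⟨⟨t,⟨t,t⟩⟩,t⟩.
At [[m W] [n h]], [n h] : ⟨⟨t,⟨t,t⟩⟩,t⟩ takes [m W] : ⟨t,⟨t,t⟩⟩, giving t.
At [k q]: neither ⟨e,⟨e,⟨t,⟨t,⟨e,e⟩⟩⟩⟩⟩ nor ⟨⟨e,t⟩,⟨t,⟨⟨t,⟨t,t⟩⟩,⟨⟨e,⟨e,t⟩⟩,e⟩⟩⟩⟩ can take the other as argument; the node is ill-typed.

type clash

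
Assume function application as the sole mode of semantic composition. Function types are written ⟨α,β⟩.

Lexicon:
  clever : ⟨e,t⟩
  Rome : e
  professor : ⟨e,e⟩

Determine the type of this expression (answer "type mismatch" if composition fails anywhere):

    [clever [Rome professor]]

t

[Rome professor]: ⟨e,e⟩ applied to e yields e.
[clever [Rome professor]]: ⟨e,t⟩ applied to e yields t.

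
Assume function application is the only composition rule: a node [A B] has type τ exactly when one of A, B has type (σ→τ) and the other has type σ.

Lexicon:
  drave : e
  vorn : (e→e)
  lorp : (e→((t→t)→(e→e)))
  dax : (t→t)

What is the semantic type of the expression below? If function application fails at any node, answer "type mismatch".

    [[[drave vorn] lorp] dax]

(e→e)

At [drave vorn], vorn : (e→e) takes drave : e, giving e.
At [[drave vorn] lorp], lorp : (e→((t→t)→(e→e))) takes [drave vorn] : e, giving ((t→t)→(e→e)).
At [[[drave vorn] lorp] dax], [[drave vorn] lorp] : ((t→t)→(e→e)) takes dax : (t→t), giving (e→e).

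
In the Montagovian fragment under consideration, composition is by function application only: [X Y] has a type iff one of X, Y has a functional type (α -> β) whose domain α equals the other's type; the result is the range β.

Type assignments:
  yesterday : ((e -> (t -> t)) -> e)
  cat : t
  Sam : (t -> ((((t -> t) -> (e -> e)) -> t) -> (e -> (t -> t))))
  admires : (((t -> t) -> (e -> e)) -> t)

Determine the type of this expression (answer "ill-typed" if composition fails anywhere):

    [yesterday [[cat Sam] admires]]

e

[cat Sam]: (t -> ((((t -> t) -> (e -> e)) -> t) -> (e -> (t -> t)))) applied to t yields ((((t -> t) -> (e -> e)) -> t) -> (e -> (t -> t))).
[[cat Sam] admires]: ((((t -> t) -> (e -> e)) -> t) -> (e -> (t -> t))) applied to (((t -> t) -> (e -> e)) -> t) yields (e -> (t -> t)).
[yesterday [[cat Sam] admires]]: ((e -> (t -> t)) -> e) applied to (e -> (t -> t)) yields e.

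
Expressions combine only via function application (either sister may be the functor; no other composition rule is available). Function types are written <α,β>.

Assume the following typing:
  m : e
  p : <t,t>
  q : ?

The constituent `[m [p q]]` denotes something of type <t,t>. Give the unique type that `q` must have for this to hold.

<<t,t>,<e,<t,t>>>

[m [p q]] is required to be <t,t>. m : e cannot yield <t,t> as functor, so [p q] : <e,<t,t>>.
[p q] is required to be <e,<t,t>>. p : <t,t> cannot yield <e,<t,t>> as functor, so q : <<t,t>,<e,<t,t>>>.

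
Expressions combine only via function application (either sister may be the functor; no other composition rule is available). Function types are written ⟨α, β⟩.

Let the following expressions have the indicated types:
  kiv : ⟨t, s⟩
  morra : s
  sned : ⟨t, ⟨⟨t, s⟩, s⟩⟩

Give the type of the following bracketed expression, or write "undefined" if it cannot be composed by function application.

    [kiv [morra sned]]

At [morra sned]: neither s nor ⟨t, ⟨⟨t, s⟩, s⟩⟩ can take the other as argument; the node is ill-typed.

undefined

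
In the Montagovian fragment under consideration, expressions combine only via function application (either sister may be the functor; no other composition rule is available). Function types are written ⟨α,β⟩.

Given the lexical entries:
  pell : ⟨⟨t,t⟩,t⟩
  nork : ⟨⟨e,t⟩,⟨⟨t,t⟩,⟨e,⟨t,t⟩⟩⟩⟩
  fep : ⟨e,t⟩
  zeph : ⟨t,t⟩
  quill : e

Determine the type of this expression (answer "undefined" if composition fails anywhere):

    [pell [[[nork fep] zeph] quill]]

[nork fep]: functor nork : ⟨⟨e,t⟩,⟨⟨t,t⟩,⟨e,⟨t,t⟩⟩⟩⟩, argument fep : ⟨e,t⟩; result ⟨⟨t,t⟩,⟨e,⟨t,t⟩⟩⟩.
[[nork fep] zeph]: functor [nork fep] : ⟨⟨t,t⟩,⟨e,⟨t,t⟩⟩⟩, argument zeph : ⟨t,t⟩; result ⟨e,⟨t,t⟩⟩.
[[[nork fep] zeph] quill]: functor [[nork fep] zeph] : ⟨e,⟨t,t⟩⟩, argument quill : e; result ⟨t,t⟩.
[pell [[[nork fep] zeph] quill]]: functor pell : ⟨⟨t,t⟩,t⟩, argument [[[nork fep] zeph] quill] : ⟨t,t⟩; result t.

t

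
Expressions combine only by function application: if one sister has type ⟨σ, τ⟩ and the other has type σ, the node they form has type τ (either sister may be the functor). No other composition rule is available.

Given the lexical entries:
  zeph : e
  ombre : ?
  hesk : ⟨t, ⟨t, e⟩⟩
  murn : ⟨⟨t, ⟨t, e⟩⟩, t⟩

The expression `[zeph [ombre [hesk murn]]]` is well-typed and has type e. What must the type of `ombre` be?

[zeph [ombre [hesk murn]]] must have type e. The sister zeph has type e; that is not a function onto e, so [ombre [hesk murn]] must be the functor, of type ⟨e, e⟩.
[ombre [hesk murn]] must have type ⟨e, e⟩. The sister [hesk murn] has type t; that is not a function onto ⟨e, e⟩, so ombre must be the functor, of type ⟨t, ⟨e, e⟩⟩.

⟨t, ⟨e, e⟩⟩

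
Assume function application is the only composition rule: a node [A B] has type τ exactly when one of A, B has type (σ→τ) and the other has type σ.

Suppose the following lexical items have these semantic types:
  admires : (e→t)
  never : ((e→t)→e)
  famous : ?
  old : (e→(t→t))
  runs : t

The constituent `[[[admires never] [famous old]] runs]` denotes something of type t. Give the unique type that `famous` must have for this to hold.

((e→(t→t))→(e→(t→t)))

[[[admires never] [famous old]] runs] is required to be t. runs : t cannot yield t as functor, so [[admires never] [famous old]] : (t→t).
[[admires never] [famous old]] is required to be (t→t). [admires never] : e cannot yield (t→t) as functor, so [famous old] : (e→(t→t)).
[famous old] is required to be (e→(t→t)). old : (e→(t→t)) cannot yield (e→(t→t)) as functor, so famous : ((e→(t→t))→(e→(t→t))).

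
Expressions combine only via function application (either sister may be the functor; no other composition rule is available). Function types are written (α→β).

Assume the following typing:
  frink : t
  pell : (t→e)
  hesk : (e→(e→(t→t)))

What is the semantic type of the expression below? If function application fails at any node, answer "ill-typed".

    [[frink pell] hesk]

[frink pell]: pell is (t→e), frink is t; result e.
[[frink pell] hesk]: hesk is (e→(e→(t→t))), [frink pell] is e; result (e→(t→t)).

(e→(t→t))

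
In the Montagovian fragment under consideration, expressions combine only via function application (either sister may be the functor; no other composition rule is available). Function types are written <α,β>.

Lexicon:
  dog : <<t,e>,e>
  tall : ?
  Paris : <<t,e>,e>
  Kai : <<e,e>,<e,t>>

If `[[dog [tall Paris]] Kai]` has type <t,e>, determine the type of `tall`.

<<<t,e>,e>,<<<t,e>,e>,<<<e,e>,<e,t>>,<t,e>>>>

[[dog [tall Paris]] Kai] is required to be <t,e>. Kai : <<e,e>,<e,t>> cannot yield <t,e> as functor, so [dog [tall Paris]] : <<<e,e>,<e,t>>,<t,e>>.
[dog [tall Paris]] is required to be <<<e,e>,<e,t>>,<t,e>>. dog : <<t,e>,e> cannot yield <<<e,e>,<e,t>>,<t,e>> as functor, so [tall Paris] : <<<t,e>,e>,<<<e,e>,<e,t>>,<t,e>>>.
[tall Paris] is required to be <<<t,e>,e>,<<<e,e>,<e,t>>,<t,e>>>. Paris : <<t,e>,e> cannot yield <<<t,e>,e>,<<<e,e>,<e,t>>,<t,e>>> as functor, so tall : <<<t,e>,e>,<<<t,e>,e>,<<<e,e>,<e,t>>,<t,e>>>>.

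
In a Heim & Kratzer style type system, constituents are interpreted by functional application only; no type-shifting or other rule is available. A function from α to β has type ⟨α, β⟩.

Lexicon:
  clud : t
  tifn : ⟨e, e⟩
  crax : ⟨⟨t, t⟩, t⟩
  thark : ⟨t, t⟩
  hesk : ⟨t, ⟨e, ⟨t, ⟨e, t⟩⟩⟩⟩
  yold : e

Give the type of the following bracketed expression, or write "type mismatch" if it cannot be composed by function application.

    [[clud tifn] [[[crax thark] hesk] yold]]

type mismatch

[clud tifn]: t with ⟨e, e⟩ — neither is a function whose domain matches the other; composition fails here.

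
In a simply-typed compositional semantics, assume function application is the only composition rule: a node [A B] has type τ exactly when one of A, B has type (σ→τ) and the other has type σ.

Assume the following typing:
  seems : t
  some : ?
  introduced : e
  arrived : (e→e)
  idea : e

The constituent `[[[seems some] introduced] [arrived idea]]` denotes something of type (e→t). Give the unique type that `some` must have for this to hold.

(t→(e→(e→(e→t))))

[[[seems some] introduced] [arrived idea]] must have type (e→t). The sister [arrived idea] has type e; that is not a function onto (e→t), so [[seems some] introduced] must be the functor, of type (e→(e→t)).
[[seems some] introduced] must have type (e→(e→t)). The sister introduced has type e; that is not a function onto (e→(e→t)), so [seems some] must be the functor, of type (e→(e→(e→t))).
[seems some] must have type (e→(e→(e→t))). The sister seems has type t; that is not a function onto (e→(e→(e→t))), so some must be the functor, of type (t→(e→(e→(e→t)))).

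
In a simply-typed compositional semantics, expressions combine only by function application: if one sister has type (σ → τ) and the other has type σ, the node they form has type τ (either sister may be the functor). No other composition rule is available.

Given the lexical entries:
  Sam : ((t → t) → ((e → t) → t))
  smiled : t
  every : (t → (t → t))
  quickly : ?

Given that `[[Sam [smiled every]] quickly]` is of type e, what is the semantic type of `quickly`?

(((e → t) → t) → e)

At [[Sam [smiled every]] quickly] (required: e): [Sam [smiled every]] is ((e → t) → t), which is not a function with range e; hence quickly is the functor — type (((e → t) → t) → e).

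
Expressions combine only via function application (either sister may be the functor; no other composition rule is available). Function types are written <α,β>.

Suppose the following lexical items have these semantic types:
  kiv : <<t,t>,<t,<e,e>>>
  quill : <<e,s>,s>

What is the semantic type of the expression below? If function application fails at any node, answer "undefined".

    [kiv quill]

undefined

[kiv quill]: <<t,t>,<t,<e,e>>> and <<e,s>,s> cannot combine by function application — type clash.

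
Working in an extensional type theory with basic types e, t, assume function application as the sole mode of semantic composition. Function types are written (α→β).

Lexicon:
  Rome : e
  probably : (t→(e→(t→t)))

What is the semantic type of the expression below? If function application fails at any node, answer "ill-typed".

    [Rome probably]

ill-typed

[Rome probably]: e and (t→(e→(t→t))) cannot combine by function application — type clash.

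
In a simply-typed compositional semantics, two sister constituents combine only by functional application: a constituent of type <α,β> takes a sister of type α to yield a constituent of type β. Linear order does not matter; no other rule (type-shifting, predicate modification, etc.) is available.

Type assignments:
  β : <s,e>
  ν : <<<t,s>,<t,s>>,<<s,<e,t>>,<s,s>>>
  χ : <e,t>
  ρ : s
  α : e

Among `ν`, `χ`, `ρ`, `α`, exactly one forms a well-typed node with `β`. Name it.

ρ

ν : <<<t,s>,<t,s>>,<<s,<e,t>>,<s,s>>> — no; β wants s, and ν wants <<t,s>,<t,s>>.
χ : <e,t> — no; β wants s, and χ wants e.
ρ — combines: β : <s,e> takes ρ : s as argument, giving e.
α : e — no; β wants s, and α wants nothing (atomic).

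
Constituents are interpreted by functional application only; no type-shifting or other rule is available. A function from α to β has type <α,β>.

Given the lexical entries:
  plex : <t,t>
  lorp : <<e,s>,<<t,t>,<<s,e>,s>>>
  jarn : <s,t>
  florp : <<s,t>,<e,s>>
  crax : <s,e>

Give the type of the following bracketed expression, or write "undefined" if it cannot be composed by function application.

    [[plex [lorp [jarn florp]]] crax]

[jarn florp]: functor florp : <<s,t>,<e,s>>, argument jarn : <s,t>; result <e,s>.
[lorp [jarn florp]]: functor lorp : <<e,s>,<<t,t>,<<s,e>,s>>>, argument [jarn florp] : <e,s>; result <<t,t>,<<s,e>,s>>.
[plex [lorp [jarn florp]]]: functor [lorp [jarn florp]] : <<t,t>,<<s,e>,s>>, argument plex : <t,t>; result <<s,e>,s>.
[[plex [lorp [jarn florp]]] crax]: functor [plex [lorp [jarn florp]]] : <<s,e>,s>, argument crax : <s,e>; result s.

s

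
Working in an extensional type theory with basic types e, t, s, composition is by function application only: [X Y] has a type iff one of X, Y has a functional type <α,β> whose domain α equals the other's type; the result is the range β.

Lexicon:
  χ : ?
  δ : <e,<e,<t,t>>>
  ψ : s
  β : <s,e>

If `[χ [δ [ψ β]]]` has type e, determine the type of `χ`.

<<e,<t,t>>,e>

At [χ [δ [ψ β]]] (required: e): [δ [ψ β]] is <e,<t,t>>, which is not a function with range e; hence χ is the functor — type <<e,<t,t>>,e>.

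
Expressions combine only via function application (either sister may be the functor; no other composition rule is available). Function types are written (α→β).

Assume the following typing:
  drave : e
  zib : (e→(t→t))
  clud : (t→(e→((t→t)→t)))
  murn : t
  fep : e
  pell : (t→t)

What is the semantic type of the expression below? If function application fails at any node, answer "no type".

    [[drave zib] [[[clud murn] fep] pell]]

t

At [drave zib], zib : (e→(t→t)) takes drave : e, giving (t→t).
At [clud murn], clud : (t→(e→((t→t)→t))) takes murn : t, giving (e→((t→t)→t)).
At [[clud murn] fep], [clud murn] : (e→((t→t)→t)) takes fep : e, giving ((t→t)→t).
At [[[clud murn] fep] pell], [[clud murn] fep] : ((t→t)→t) takes pell : (t→t), giving t.
At [[drave zib] [[[clud murn] fep] pell]], [drave zib] : (t→t) takes [[[clud murn] fep] pell] : t, giving t.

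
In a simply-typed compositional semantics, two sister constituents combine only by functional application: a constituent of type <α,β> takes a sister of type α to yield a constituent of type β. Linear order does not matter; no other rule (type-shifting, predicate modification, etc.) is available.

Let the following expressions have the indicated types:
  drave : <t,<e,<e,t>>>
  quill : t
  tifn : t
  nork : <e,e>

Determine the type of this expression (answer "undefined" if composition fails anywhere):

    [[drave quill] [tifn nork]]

[drave quill]: drave is <t,<e,<e,t>>>, quill is t; result <e,<e,t>>.
At [tifn nork]: neither t nor <e,e> can take the other as argument; the node is ill-typed.

undefined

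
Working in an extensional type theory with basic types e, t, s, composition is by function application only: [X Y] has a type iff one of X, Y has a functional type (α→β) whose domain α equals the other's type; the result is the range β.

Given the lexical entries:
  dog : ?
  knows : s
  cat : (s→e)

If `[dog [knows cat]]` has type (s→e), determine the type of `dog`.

[dog [knows cat]] is required to be (s→e). [knows cat] : e cannot yield (s→e) as functor, so dog : (e→(s→e)).

(e→(s→e))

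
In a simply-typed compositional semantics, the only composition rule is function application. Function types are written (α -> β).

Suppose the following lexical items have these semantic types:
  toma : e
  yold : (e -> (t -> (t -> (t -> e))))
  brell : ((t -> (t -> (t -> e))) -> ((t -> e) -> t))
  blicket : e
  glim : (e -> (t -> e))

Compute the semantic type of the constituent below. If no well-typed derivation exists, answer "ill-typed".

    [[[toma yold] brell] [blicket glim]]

t

At [toma yold], yold : (e -> (t -> (t -> (t -> e)))) takes toma : e, giving (t -> (t -> (t -> e))).
At [[toma yold] brell], brell : ((t -> (t -> (t -> e))) -> ((t -> e) -> t)) takes [toma yold] : (t -> (t -> (t -> e))), giving ((t -> e) -> t).
At [blicket glim], glim : (e -> (t -> e)) takes blicket : e, giving (t -> e).
At [[[toma yold] brell] [blicket glim]], [[toma yold] brell] : ((t -> e) -> t) takes [blicket glim] : (t -> e), giving t.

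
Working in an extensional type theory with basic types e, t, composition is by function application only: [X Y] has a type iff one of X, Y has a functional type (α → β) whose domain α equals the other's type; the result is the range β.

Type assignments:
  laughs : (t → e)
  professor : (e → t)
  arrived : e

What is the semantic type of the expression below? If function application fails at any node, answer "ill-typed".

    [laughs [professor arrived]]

At [professor arrived], professor : (e → t) takes arrived : e, giving t.
At [laughs [professor arrived]], laughs : (t → e) takes [professor arrived] : t, giving e.

e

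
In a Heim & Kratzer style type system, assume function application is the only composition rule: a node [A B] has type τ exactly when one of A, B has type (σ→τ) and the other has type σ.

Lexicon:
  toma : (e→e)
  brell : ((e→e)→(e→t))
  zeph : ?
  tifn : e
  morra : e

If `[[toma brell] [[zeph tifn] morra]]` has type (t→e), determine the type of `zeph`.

At [[toma brell] [[zeph tifn] morra]] (required: (t→e)): [toma brell] is (e→t), which is not a function with range (t→e); hence [[zeph tifn] morra] is the functor — type ((e→t)→(t→e)).
At [[zeph tifn] morra] (required: ((e→t)→(t→e))): morra is e, which is not a function with range ((e→t)→(t→e)); hence [zeph tifn] is the functor — type (e→((e→t)→(t→e))).
At [zeph tifn] (required: (e→((e→t)→(t→e)))): tifn is e, which is not a function with range (e→((e→t)→(t→e))); hence zeph is the functor — type (e→(e→((e→t)→(t→e)))).

(e→(e→((e→t)→(t→e))))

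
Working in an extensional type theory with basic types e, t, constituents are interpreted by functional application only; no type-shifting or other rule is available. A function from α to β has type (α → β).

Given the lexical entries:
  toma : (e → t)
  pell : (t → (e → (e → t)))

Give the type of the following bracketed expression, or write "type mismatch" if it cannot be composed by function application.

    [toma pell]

[toma pell]: (e → t) and (t → (e → (e → t))) cannot combine by function application — type clash.

type mismatch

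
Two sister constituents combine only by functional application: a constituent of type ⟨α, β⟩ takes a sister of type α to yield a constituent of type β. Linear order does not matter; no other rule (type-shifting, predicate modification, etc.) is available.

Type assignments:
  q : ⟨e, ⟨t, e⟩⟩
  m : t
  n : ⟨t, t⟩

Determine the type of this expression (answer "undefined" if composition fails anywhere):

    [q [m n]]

undefined

[m n] — n of type ⟨t, t⟩ combines with m of type t: type t.
At [q [m n]]: neither ⟨e, ⟨t, e⟩⟩ nor t can take the other as argument; the node is ill-typed.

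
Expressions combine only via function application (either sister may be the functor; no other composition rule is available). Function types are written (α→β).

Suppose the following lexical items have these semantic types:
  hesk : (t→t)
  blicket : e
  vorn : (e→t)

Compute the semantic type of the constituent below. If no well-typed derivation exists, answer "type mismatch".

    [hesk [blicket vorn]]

t

[blicket vorn]: functor vorn : (e→t), argument blicket : e; result t.
[hesk [blicket vorn]]: functor hesk : (t→t), argument [blicket vorn] : t; result t.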